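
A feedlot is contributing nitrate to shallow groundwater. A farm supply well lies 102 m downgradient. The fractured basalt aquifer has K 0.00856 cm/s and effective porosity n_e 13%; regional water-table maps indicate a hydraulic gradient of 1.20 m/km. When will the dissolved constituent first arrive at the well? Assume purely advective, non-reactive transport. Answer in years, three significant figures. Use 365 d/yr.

4.09 years

K = 0.00856 cm/s × 864 = 7.396 m/d
q = Ki = 7.396 × 0.0012 = 0.008875 m/d
v_s = q/n_e = 0.008875/0.13 = 0.06827 m/d
t = L / v = 102 / 0.06827 = 1494 d
   = 1494 / 365 = 4.09 yr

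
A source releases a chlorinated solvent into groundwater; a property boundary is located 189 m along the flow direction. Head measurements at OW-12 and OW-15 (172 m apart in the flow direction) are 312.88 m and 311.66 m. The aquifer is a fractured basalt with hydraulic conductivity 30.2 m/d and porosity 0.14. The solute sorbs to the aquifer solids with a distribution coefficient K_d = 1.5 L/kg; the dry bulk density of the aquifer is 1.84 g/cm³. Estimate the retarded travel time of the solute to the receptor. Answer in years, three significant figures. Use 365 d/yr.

7.01 years

Hydraulic gradient i = (312.88 − 311.66) / 172 = 1.22 / 172 = 0.007093
q = Ki = 30.2 × 0.007093 = 0.2142 m/d
v = Ki/n = 30.2·0.007093/0.14 = 1.530 m/d
Retardation R = 1 + ρ_b·K_d/n = 1 + 1.84×1.5/0.14 = 20.71
Contaminant velocity v_c = v/R = 1.530/20.71 = 0.07387 m/d
t = L/v_c = 189/0.07387 = 2559 d
   = 2559/365 = 7.01 yr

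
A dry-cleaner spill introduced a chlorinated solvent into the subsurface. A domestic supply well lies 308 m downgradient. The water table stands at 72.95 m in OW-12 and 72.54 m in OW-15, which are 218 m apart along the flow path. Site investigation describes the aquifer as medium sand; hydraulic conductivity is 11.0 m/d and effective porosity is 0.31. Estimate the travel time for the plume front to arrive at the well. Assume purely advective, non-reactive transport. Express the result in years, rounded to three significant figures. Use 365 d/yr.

12.6 years

Hydraulic gradient i = (72.95 − 72.54) / 218 = 0.41 / 218 = 0.001881
Darcy flux q = K·i = 11.0 × 0.001881 = 0.02069 m/d
Seepage velocity v = q / n = 0.02069 / 0.31 = 0.06674 m/d
t = L / v = 308 / 0.06674 = 4615 d
   = 4615 / 365 = 12.6 yr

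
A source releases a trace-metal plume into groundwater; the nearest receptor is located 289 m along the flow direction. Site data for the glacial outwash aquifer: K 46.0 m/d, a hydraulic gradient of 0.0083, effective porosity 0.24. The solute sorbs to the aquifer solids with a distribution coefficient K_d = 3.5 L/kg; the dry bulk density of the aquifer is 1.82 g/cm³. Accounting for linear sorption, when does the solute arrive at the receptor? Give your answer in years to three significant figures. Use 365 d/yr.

13.7 years

q = Ki = 46.0 × 0.0083 = 0.3818 m/d
v = Ki/n = 46.0·0.0083/0.24 = 1.591 m/d
Retardation R = 1 + ρ_b·K_d/n = 1 + 1.82×3.5/0.24 = 27.54
Contaminant velocity v_c = v/R = 1.591/27.54 = 0.05776 m/d
t = L/v_c = 289/0.05776 = 5003 d
   = 5003/365 = 13.7 yr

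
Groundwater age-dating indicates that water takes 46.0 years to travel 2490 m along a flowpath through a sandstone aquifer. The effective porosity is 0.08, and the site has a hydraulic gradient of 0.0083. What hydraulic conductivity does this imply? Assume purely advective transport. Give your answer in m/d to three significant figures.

1.43 m/d

t = 46.0 years = 16790 d
v = L / t = 2490 / 16790 = 0.1483 m/d
K = v · n / i = 0.1483 × 0.08 / 0.0083 = 1.43 m/d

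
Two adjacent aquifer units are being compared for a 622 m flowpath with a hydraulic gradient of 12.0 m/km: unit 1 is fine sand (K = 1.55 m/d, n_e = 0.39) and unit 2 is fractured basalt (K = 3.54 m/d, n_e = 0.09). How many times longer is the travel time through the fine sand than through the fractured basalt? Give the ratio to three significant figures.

Unit 1 (fine sand): v = 1.55×0.012/0.39 = 0.04769 m/d, t = 622/0.04769 = 13040 d
Unit 2 (fractured basalt): v = 3.54×0.012/0.09 = 0.4720 m/d, t = 622/0.4720 = 1318 d
t(fine sand) / t(fractured basalt) = 13040/1318 = 9.90

9.90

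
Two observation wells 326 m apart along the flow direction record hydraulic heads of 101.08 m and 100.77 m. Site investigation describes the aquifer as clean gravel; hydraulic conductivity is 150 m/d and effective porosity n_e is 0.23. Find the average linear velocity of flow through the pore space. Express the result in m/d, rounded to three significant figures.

Hydraulic gradient i = (101.08 − 100.77) / 326 = 0.31 / 326 = 9.509e-4
Darcy flux q = K·i = 150 × 9.509e-4 = 0.1426 m/d
Seepage velocity v = q / n = 0.1426 / 0.23 = 0.6202 m/d

0.620 m/d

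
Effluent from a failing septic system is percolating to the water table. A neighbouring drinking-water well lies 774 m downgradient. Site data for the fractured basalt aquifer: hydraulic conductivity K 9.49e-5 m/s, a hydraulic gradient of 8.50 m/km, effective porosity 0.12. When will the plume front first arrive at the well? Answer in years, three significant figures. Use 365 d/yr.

K = 9.49e-5 m/s × 86400 s/d = 8.199 m/d
Specific discharge q = 8.199 × 0.0085 = 0.06969 m/d
v = Ki/n = 8.199·0.0085/0.12 = 0.5808 m/d
t = L / v = 774 / 0.5808 = 1333 d
   = 1333 / 365 = 3.65 yr

3.65 years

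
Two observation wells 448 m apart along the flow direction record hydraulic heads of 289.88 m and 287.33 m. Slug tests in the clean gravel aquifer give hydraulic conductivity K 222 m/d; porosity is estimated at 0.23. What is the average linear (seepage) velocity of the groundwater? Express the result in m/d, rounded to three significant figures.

Hydraulic gradient i = (289.88 − 287.33) / 448 = 2.55 / 448 = 0.005692
Specific discharge q = 222 × 0.005692 = 1.264 m/d
v = Ki/n = 222·0.005692/0.23 = 5.494 m/d

5.49 m/d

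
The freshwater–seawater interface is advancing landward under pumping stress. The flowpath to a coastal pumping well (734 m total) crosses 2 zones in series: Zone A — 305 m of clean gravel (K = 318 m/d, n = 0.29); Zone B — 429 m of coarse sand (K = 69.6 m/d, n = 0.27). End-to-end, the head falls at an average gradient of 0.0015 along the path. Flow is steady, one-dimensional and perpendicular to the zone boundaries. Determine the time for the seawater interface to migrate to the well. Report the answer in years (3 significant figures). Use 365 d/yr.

3.62 years

Continuity: the same q passes through each zone, so ΔH = q·Σ(L_j/K_j) — the zones act as resistances in series.
Σ(L/K) = 305/318 + 429/69.6 = 0.9591 + 6.164 = 7.123 d
K_eq = L_total / Σ(L/K) = 734 / 7.123 = 103.0 m/d
q = K_eq · i = 103.0 × 0.0015 = 0.1546 m/d (same in every zone)
Zone A: v = q/n = 0.1546/0.29 = 0.5330 m/d → t_A = 305/0.5330 = 572.2 d
Zone B: v = q/n = 0.1546/0.27 = 0.5725 m/d → t_B = 429/0.5725 = 749.4 d
Total t = 572.2 + 749.4 = 1322 d
   = 1322 / 365 = 3.62 yr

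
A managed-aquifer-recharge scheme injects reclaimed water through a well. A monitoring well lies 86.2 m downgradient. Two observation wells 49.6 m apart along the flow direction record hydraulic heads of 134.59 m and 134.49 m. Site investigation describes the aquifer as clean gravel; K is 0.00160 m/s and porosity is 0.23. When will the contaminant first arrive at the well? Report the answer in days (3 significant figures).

Hydraulic gradient i = (134.59 − 134.49) / 49.6 = 0.10 / 49.6 = 0.002016
K = 0.00160 m/s × 86400 s/d = 138.2 m/d
Darcy flux q = K·i = 138.2 × 0.002016 = 0.2787 m/d
Average linear velocity = 0.2787 / 0.23 = 1.212 m/d
t = L / v = 86.2 / 1.212 = 71.13 d

71.1 days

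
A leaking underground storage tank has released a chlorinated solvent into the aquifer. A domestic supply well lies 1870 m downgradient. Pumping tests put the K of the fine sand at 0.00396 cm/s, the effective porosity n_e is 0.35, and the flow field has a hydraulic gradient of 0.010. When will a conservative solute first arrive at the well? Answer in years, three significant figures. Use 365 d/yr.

K = 0.00396 cm/s × 864 = 3.421 m/d
Specific discharge q = 3.421 × 0.010 = 0.03421 m/d
Seepage velocity v = q / n = 0.03421 / 0.35 = 0.09776 m/d
t = L / v = 1870 / 0.09776 = 19130 d
   = 19130 / 365 = 52.4 yr

52.4 years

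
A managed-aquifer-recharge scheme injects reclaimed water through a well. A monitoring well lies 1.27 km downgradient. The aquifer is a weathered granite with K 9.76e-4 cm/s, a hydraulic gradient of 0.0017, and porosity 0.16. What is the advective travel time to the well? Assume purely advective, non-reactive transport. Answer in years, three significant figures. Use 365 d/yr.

388 years

K = 9.76e-4 cm/s × 864 = 0.8433 m/d
Specific discharge q = 0.8433 × 0.0017 = 0.001434 m/d
v_s = q/n_e = 0.001434/0.16 = 0.008960 m/d
L = 1.27 km = 1270 m
t = L / v = 1270 / 0.008960 = 141700 d
   = 141700 / 365 = 388 yr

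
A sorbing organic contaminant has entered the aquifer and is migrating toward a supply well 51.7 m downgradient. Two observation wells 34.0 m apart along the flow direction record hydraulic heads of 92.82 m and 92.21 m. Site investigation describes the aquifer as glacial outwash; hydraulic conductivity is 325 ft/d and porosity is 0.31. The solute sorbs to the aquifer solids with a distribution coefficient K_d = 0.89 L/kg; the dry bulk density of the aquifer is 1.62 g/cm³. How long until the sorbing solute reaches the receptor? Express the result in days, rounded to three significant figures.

51.0 days

Hydraulic gradient i = (92.82 − 92.21) / 34.0 = 0.61 / 34.0 = 0.01794
K = 325 ft/d × 0.3048 = 99.06 m/d
Darcy flux q = K·i = 99.06 × 0.01794 = 1.777 m/d
v = Ki/n = 99.06·0.01794/0.31 = 5.733 m/d
Retardation R = 1 + ρ_b·K_d/n = 1 + 1.62×0.89/0.31 = 5.651
Contaminant velocity v_c = v/R = 5.733/5.651 = 1.015 m/d
t = L/v_c = 51.7/1.015 = 50.96 d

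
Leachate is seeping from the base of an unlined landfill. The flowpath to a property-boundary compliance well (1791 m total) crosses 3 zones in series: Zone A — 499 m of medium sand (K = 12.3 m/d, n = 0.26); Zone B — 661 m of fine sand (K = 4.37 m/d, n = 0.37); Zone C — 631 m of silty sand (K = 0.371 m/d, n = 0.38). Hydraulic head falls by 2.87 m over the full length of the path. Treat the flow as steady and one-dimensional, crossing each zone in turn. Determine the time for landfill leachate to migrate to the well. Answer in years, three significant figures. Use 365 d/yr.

Continuity: the same q passes through each zone, so ΔH = q·Σ(L_j/K_j) — the zones act as resistances in series.
Σ(L/K) = 499/12.3 + 661/4.37 + 631/0.371 = 40.57 + 151.3 + 1701 = 1893 d
q = ΔH / Σ(L/K) = 2.87 / 1893 = 0.001516 m/d (same in every zone)
Zone A: v = q/n = 0.001516/0.26 = 0.005832 m/d → t_A = 499/0.005832 = 85560 d
Zone B: v = q/n = 0.001516/0.37 = 0.004098 m/d → t_B = 661/0.004098 = 161300 d
Zone C: v = q/n = 0.001516/0.38 = 0.003991 m/d → t_C = 631/0.003991 = 158100 d
Total t = 85560 + 161300 + 158100 = 405000 d
   = 405000 / 365 = 1110 yr

1110 years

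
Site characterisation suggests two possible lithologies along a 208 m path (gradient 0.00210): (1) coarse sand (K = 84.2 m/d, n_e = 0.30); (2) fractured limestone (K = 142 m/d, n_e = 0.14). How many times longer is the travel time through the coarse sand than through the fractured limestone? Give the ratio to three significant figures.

Unit 1 (coarse sand): v = 84.2×0.0021/0.30 = 0.5894 m/d, t = 208/0.5894 = 352.9 d
Unit 2 (fractured limestone): v = 142×0.0021/0.14 = 2.130 m/d, t = 208/2.130 = 97.65 d
t(coarse sand) / t(fractured limestone) = 352.9/97.65 = 3.61

3.61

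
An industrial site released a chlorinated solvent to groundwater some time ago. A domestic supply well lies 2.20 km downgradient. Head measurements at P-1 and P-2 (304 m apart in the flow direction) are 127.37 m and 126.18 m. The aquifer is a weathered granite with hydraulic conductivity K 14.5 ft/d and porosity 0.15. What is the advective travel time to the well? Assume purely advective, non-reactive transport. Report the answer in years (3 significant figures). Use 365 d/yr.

52.3 years

Hydraulic gradient i = (127.37 − 126.18) / 304 = 1.19 / 304 = 0.003914
K = 14.5 ft/d × 0.3048 = 4.420 m/d
q = Ki = 4.420 × 0.003914 = 0.01730 m/d
Seepage velocity v = q / n = 0.01730 / 0.15 = 0.1153 m/d
L = 2.20 km = 2200 m
t = L / v = 2200 / 0.1153 = 19070 d
   = 19070 / 365 = 52.3 yr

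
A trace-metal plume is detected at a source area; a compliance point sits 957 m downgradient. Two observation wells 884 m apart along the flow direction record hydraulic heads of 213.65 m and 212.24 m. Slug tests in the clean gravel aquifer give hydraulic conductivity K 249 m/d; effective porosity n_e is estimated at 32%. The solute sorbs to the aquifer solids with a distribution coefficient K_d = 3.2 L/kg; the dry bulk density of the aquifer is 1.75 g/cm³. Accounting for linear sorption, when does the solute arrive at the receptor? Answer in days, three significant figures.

14300 days

Hydraulic gradient i = (213.65 − 212.24) / 884 = 1.41 / 884 = 0.001595
Specific discharge q = 249 × 0.001595 = 0.3972 m/d
Seepage velocity v = q / n = 0.3972 / 0.32 = 1.241 m/d
Retardation R = 1 + ρ_b·K_d/n = 1 + 1.75×3.2/0.32 = 18.50
Contaminant velocity v_c = v/R = 1.241/18.50 = 0.06709 m/d
t = L/v_c = 957/0.06709 = 14260 d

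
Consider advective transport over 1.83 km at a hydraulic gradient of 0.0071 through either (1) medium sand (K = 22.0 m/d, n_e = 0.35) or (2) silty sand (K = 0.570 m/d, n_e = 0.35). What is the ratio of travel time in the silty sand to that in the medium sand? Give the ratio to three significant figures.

38.6

Unit 1 (medium sand): v = 22.0×0.0071/0.35 = 0.4463 m/d, t = 1830/0.4463 = 4101 d
Unit 2 (silty sand): v = 0.570×0.0071/0.35 = 0.01156 m/d, t = 1830/0.01156 = 158300 d
t(silty sand) / t(medium sand) = 158300/4101 = 38.6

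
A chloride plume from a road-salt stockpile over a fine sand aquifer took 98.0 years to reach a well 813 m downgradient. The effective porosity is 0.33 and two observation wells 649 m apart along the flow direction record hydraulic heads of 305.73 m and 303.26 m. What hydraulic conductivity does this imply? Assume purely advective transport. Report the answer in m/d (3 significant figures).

1.97 m/d

Hydraulic gradient i = (305.73 − 303.26) / 649 = 2.47 / 649 = 0.003806
t = 98.0 years = 35770 d
v = L / t = 813 / 35770 = 0.02273 m/d
K = v · n / i = 0.02273 × 0.33 / 0.003806 = 1.97 m/d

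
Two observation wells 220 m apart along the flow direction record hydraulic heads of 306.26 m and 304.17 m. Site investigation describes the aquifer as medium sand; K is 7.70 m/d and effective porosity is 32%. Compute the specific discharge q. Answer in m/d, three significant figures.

0.0732 m/d

Hydraulic gradient i = (306.26 − 304.17) / 220 = 2.09 / 220 = 0.009500
q = Ki = 7.70 × 0.009500 = 0.07315 m/d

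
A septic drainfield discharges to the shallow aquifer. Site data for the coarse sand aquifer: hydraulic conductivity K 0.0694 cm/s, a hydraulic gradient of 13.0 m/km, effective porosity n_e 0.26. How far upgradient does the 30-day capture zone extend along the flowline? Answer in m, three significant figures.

K = 0.0694 cm/s × 864 = 59.96 m/d
Specific discharge q = 59.96 × 0.013 = 0.7795 m/d
v_s = q/n_e = 0.7795/0.26 = 2.998 m/d
L = v × T = 2.998 × 30 = 89.94 m

89.9 m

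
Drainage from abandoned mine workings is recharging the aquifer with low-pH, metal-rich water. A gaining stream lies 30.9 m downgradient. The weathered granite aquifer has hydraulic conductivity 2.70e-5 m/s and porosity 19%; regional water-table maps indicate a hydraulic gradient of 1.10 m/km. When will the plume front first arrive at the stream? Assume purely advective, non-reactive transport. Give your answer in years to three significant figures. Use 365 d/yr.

K = 2.70e-5 m/s × 86400 s/d = 2.333 m/d
Specific discharge q = 2.333 × 0.0011 = 0.002566 m/d
v = Ki/n = 2.333·0.0011/0.19 = 0.01351 m/d
t = L / v = 30.9 / 0.01351 = 2288 d
   = 2288 / 365 = 6.27 yr

6.27 years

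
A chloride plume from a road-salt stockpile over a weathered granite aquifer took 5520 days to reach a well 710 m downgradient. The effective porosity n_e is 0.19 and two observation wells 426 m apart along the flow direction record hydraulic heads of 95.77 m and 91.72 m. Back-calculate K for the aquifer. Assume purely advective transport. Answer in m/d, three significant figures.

2.57 m/d

Hydraulic gradient i = (95.77 − 91.72) / 426 = 4.05 / 426 = 0.009507
v = L / t = 710 / 5520 = 0.1286 m/d
K = v · n / i = 0.1286 × 0.19 / 0.009507 = 2.57 m/d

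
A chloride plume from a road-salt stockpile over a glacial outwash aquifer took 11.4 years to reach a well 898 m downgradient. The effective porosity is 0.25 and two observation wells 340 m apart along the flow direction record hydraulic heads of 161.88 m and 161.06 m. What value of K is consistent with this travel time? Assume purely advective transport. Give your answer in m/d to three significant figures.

22.4 m/d

Hydraulic gradient i = (161.88 − 161.06) / 340 = 0.82 / 340 = 0.002412
t = 11.4 years = 4161 d
v = L / t = 898 / 4161 = 0.2158 m/d
K = v · n / i = 0.2158 × 0.25 / 0.002412 = 22.4 m/d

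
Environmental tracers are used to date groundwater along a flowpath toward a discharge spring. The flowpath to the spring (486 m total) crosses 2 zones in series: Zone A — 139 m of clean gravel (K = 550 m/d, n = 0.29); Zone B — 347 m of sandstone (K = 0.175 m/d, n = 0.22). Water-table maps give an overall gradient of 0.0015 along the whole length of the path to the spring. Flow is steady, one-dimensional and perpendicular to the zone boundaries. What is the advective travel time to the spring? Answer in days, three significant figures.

For zones in series the flux q is common to all zones; the equivalent conductivity is the harmonic (thickness-weighted) mean, K_eq = L_total / Σ(L_j/K_j).
Σ(L/K) = 139/550 + 347/0.175 = 0.2527 + 1983 = 1983 d
K_eq = L_total / Σ(L/K) = 486 / 1983 = 0.2451 m/d
q = K_eq · i = 0.2451 × 0.0015 = 3.676e-4 m/d (same in every zone)
Zone A: v = q/n = 3.676e-4/0.29 = 0.001268 m/d → t_A = 139/0.001268 = 109700 d
Zone B: v = q/n = 3.676e-4/0.22 = 0.001671 m/d → t_B = 347/0.001671 = 207700 d
Total t = 109700 + 207700 = 317300 d

317000 days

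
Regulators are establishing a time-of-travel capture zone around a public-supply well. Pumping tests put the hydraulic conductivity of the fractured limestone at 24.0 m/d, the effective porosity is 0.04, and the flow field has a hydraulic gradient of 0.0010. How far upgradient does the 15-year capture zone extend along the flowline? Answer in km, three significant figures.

Specific discharge q = 24.0 × 0.0010 = 0.02400 m/d
Average linear velocity = 0.02400 / 0.04 = 0.6000 m/d
T = 15 yr × 365 = 5475 d
L = v × T = 0.6000 × 5475 = 3285 m
   = 3.29 km

3.29 km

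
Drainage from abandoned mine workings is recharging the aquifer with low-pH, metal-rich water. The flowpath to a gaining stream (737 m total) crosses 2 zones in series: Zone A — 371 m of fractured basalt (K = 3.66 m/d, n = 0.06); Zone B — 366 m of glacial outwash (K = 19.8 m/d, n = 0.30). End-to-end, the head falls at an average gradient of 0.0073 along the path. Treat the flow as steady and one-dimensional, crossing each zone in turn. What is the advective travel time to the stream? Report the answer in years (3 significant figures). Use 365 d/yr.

For zones in series the flux q is common to all zones; the equivalent conductivity is the harmonic (thickness-weighted) mean, K_eq = L_total / Σ(L_j/K_j).
Σ(L/K) = 371/3.66 + 366/19.8 = 101.4 + 18.48 = 119.9 d
K_eq = L_total / Σ(L/K) = 737 / 119.9 = 6.149 m/d
q = K_eq · i = 6.149 × 0.0073 = 0.04489 m/d (same in every zone)
Zone A: v = q/n = 0.04489/0.06 = 0.7482 m/d → t_A = 371/0.7482 = 495.9 d
Zone B: v = q/n = 0.04489/0.30 = 0.1496 m/d → t_B = 366/0.1496 = 2446 d
Total t = 495.9 + 2446 = 2942 d
   = 2942 / 365 = 8.06 yr

8.06 years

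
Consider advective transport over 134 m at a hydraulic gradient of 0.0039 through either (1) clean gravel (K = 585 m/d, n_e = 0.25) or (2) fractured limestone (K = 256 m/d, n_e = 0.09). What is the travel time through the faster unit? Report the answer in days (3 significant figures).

Unit 1 (clean gravel): v = 585×0.0039/0.25 = 9.126 m/d, t = 134/9.126 = 14.68 d
Unit 2 (fractured limestone): v = 256×0.0039/0.09 = 11.09 m/d, t = 134/11.09 = 12.08 d
Faster unit: t = 12.1 d

12.1 days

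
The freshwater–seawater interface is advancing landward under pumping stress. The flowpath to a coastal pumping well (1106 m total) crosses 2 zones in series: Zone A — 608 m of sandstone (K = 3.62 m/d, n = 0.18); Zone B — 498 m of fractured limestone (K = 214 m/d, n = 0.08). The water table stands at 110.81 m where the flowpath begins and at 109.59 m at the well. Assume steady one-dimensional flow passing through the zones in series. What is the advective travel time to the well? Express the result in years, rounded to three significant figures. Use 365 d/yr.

57.1 years

Total head drop ΔH = 110.81 − 109.59 = 1.22 m
Continuity: the same q passes through each zone, so ΔH = q·Σ(L_j/K_j) — the zones act as resistances in series.
Σ(L/K) = 608/3.62 + 498/214 = 168.0 + 2.327 = 170.3 d
q = ΔH / Σ(L/K) = 1.22 / 170.3 = 0.007165 m/d (same in every zone)
Zone A: v = q/n = 0.007165/0.18 = 0.03980 m/d → t_A = 608/0.03980 = 15280 d
Zone B: v = q/n = 0.007165/0.08 = 0.08956 m/d → t_B = 498/0.08956 = 5561 d
Total t = 15280 + 5561 = 20840 d
   = 20840 / 365 = 57.1 yr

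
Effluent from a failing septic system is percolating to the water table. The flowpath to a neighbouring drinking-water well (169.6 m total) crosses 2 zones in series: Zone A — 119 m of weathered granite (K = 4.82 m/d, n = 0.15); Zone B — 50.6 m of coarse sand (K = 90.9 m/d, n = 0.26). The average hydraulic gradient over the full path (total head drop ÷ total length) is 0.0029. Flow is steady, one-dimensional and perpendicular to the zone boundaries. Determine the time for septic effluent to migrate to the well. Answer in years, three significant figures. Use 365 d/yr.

4.36 years

Steady 1-D flow in series ⇒ the Darcy flux q is identical in every zone and the zone head losses add (resistances L/K in series).
Σ(L/K) = 119/4.82 + 50.6/90.9 = 24.69 + 0.5567 = 25.25 d
K_eq = L_total / Σ(L/K) = 169.6 / 25.25 = 6.718 m/d
q = K_eq · i = 6.718 × 0.0029 = 0.01948 m/d (same in every zone)
Zone A: v = q/n = 0.01948/0.15 = 0.1299 m/d → t_A = 119/0.1299 = 916.2 d
Zone B: v = q/n = 0.01948/0.26 = 0.07493 m/d → t_B = 50.6/0.07493 = 675.3 d
Total t = 916.2 + 675.3 = 1591 d
   = 1591 / 365 = 4.36 yr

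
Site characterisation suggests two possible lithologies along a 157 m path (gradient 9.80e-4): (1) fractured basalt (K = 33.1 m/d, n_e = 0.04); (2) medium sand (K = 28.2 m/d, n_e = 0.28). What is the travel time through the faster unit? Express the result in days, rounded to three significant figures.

194 days

Unit 1 (fractured basalt): v = 33.1×9.8e-4/0.04 = 0.8110 m/d, t = 157/0.8110 = 193.6 d
Unit 2 (medium sand): v = 28.2×9.8e-4/0.28 = 0.09870 m/d, t = 157/0.09870 = 1591 d
Faster unit: t = 194 d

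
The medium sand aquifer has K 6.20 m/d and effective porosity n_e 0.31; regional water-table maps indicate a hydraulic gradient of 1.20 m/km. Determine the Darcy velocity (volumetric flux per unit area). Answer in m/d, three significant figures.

0.00744 m/d

Darcy flux q = K·i = 6.20 × 0.0012 = 0.007440 m/d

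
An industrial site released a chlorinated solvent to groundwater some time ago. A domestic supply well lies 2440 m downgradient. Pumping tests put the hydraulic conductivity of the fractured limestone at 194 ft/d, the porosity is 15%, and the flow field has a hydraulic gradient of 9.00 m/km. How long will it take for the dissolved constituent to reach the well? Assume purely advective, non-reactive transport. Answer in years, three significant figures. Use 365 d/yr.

K = 194 ft/d × 0.3048 = 59.13 m/d
q = Ki = 59.13 × 0.0090 = 0.5322 m/d
v_s = q/n_e = 0.5322/0.15 = 3.548 m/d
t = L / v = 2440 / 3.548 = 687.7 d
   = 687.7 / 365 = 1.88 yr

1.88 years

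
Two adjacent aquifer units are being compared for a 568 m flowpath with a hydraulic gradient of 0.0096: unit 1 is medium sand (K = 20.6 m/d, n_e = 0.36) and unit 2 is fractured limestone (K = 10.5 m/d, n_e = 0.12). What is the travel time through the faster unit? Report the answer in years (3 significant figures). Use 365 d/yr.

Unit 1 (medium sand): v = 20.6×0.0096/0.36 = 0.5493 m/d, t = 568/0.5493 = 1034 d
Unit 2 (fractured limestone): v = 10.5×0.0096/0.12 = 0.8400 m/d, t = 568/0.8400 = 676.2 d
Faster: 676.2 d / 365 = 1.85 yr

1.85 years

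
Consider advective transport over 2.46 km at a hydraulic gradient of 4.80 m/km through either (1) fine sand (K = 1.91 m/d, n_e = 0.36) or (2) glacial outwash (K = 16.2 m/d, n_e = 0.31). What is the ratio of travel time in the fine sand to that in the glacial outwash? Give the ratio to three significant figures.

Unit 1 (fine sand): v = 1.91×0.0048/0.36 = 0.02547 m/d, t = 2460/0.02547 = 96600 d
Unit 2 (glacial outwash): v = 16.2×0.0048/0.31 = 0.2508 m/d, t = 2460/0.2508 = 9807 d
t(fine sand) / t(glacial outwash) = 96600/9807 = 9.85

9.85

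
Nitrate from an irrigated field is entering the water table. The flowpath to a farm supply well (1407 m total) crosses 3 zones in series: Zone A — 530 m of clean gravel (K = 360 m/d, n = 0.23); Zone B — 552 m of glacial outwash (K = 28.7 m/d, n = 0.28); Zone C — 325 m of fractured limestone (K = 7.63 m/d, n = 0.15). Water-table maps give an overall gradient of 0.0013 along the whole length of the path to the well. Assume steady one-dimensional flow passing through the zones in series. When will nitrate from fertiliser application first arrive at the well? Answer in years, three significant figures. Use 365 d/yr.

30.8 years

For zones in series the flux q is common to all zones; the equivalent conductivity is the harmonic (thickness-weighted) mean, K_eq = L_total / Σ(L_j/K_j).
Σ(L/K) = 530/360 + 552/28.7 + 325/7.63 = 1.472 + 19.23 + 42.60 = 63.30 d
K_eq = L_total / Σ(L/K) = 1407 / 63.30 = 22.23 m/d
q = K_eq · i = 22.23 × 0.0013 = 0.02890 m/d (same in every zone)
Zone A: v = q/n = 0.02890/0.23 = 0.1256 m/d → t_A = 530/0.1256 = 4219 d
Zone B: v = q/n = 0.02890/0.28 = 0.1032 m/d → t_B = 552/0.1032 = 5349 d
Zone C: v = q/n = 0.02890/0.15 = 0.1926 m/d → t_C = 325/0.1926 = 1687 d
Total t = 4219 + 5349 + 1687 = 11250 d
   = 11250 / 365 = 30.8 yr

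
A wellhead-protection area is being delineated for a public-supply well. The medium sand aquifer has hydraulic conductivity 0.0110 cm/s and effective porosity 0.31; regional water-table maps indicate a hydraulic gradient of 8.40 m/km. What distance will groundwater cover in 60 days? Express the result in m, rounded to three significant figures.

K = 0.0110 cm/s × 864 = 9.504 m/d
q = Ki = 9.504 × 0.0084 = 0.07983 m/d
Average linear velocity = 0.07983 / 0.31 = 0.2575 m/d
L = v × T = 0.2575 × 60 = 15.45 m

15.5 m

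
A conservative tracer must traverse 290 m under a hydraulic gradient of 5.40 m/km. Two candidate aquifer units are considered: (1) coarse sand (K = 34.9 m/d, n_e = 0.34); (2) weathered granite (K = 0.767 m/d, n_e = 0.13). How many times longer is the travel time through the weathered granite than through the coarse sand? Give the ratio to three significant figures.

Unit 1 (coarse sand): v = 34.9×0.0054/0.34 = 0.5543 m/d, t = 290/0.5543 = 523.2 d
Unit 2 (weathered granite): v = 0.767×0.0054/0.13 = 0.03186 m/d, t = 290/0.03186 = 9102 d
t(weathered granite) / t(coarse sand) = 9102/523.2 = 17.4

17.4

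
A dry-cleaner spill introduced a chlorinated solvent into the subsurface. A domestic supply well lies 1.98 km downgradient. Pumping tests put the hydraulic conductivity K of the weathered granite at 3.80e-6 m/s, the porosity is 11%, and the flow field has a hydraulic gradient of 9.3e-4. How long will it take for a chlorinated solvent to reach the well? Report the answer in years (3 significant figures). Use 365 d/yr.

1950 years

K = 3.80e-6 m/s × 86400 s/d = 0.3283 m/d
Darcy flux q = K·i = 0.3283 × 9.3e-4 = 3.053e-4 m/d
Seepage velocity v = q / n = 3.053e-4 / 0.11 = 0.002776 m/d
L = 1.98 km = 1980 m
t = L / v = 1980 / 0.002776 = 713300 d
   = 713300 / 365 = 1950 yr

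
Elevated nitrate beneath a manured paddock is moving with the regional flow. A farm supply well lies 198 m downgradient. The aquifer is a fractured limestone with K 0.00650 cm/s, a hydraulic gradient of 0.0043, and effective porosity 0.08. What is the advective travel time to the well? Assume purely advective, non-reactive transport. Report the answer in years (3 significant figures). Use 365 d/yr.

1.80 years

K = 0.00650 cm/s × 864 = 5.616 m/d
Specific discharge q = 5.616 × 0.0043 = 0.02415 m/d
v_s = q/n_e = 0.02415/0.08 = 0.3019 m/d
t = L / v = 198 / 0.3019 = 655.9 d
   = 655.9 / 365 = 1.80 yr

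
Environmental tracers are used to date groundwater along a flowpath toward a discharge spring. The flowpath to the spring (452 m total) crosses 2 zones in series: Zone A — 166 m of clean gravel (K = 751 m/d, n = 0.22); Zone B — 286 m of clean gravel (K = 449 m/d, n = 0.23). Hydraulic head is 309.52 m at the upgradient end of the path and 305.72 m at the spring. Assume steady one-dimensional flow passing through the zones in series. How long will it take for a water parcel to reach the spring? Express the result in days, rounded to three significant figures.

Total head drop ΔH = 309.52 − 305.72 = 3.80 m
Steady 1-D flow in series ⇒ the Darcy flux q is identical in every zone and the zone head losses add (resistances L/K in series).
Σ(L/K) = 166/751 + 286/449 = 0.2210 + 0.6370 = 0.8580 d
q = ΔH / Σ(L/K) = 3.80 / 0.8580 = 4.429 m/d (same in every zone)
Zone A: v = q/n = 4.429/0.22 = 20.13 m/d → t_A = 166/20.13 = 8.246 d
Zone B: v = q/n = 4.429/0.23 = 19.26 m/d → t_B = 286/19.26 = 14.85 d
Total t = 8.246 + 14.85 = 23.10 d

23.1 days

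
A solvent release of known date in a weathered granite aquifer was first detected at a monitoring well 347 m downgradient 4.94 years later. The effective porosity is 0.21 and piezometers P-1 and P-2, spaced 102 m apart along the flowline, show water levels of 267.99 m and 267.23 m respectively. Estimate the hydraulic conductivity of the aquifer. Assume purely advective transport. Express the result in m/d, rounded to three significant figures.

Hydraulic gradient i = (267.99 − 267.23) / 102 = 0.76 / 102 = 0.007451
t = 4.94 years = 1803 d
v = L / t = 347 / 1803 = 0.1924 m/d
K = v · n / i = 0.1924 × 0.21 / 0.007451 = 5.42 m/d

5.42 m/d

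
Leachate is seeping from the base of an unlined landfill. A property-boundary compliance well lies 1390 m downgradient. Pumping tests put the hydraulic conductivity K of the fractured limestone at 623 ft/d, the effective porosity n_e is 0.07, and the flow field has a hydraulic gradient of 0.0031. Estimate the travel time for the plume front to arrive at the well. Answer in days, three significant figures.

165 days

K = 623 ft/d × 0.3048 = 189.9 m/d
Specific discharge q = 189.9 × 0.0031 = 0.5887 m/d
v_s = q/n_e = 0.5887/0.07 = 8.409 m/d
t = L / v = 1390 / 8.409 = 165.3 d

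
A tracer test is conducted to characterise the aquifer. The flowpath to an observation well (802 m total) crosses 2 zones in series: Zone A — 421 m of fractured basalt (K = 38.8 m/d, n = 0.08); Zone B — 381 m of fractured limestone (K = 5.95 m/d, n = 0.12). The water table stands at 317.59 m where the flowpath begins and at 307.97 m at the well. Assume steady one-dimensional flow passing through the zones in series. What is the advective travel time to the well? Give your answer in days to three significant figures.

Total head drop ΔH = 317.59 − 307.97 = 9.62 m
Steady 1-D flow in series ⇒ the Darcy flux q is identical in every zone and the zone head losses add (resistances L/K in series).
Σ(L/K) = 421/38.8 + 381/5.95 = 10.85 + 64.03 = 74.88 d
q = ΔH / Σ(L/K) = 9.62 / 74.88 = 0.1285 m/d (same in every zone)
Zone A: v = q/n = 0.1285/0.08 = 1.606 m/d → t_A = 421/1.606 = 262.2 d
Zone B: v = q/n = 0.1285/0.12 = 1.071 m/d → t_B = 381/1.071 = 355.9 d
Total t = 262.2 + 355.9 = 618.1 d

618 days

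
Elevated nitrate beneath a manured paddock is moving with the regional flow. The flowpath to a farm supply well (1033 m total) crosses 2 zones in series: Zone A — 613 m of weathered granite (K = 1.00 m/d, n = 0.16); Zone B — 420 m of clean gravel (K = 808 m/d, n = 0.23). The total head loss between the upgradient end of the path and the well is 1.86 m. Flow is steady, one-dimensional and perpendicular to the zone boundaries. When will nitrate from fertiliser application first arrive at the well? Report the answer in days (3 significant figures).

Steady 1-D flow in series ⇒ the Darcy flux q is identical in every zone and the zone head losses add (resistances L/K in series).
Σ(L/K) = 613/1.00 + 420/808 = 613.0 + 0.5198 = 613.5 d
q = ΔH / Σ(L/K) = 1.86 / 613.5 = 0.003032 m/d (same in every zone)
Zone A: v = q/n = 0.003032/0.16 = 0.01895 m/d → t_A = 613/0.01895 = 32350 d
Zone B: v = q/n = 0.003032/0.23 = 0.01318 m/d → t_B = 420/0.01318 = 31860 d
Total t = 32350 + 31860 = 64220 d

64200 days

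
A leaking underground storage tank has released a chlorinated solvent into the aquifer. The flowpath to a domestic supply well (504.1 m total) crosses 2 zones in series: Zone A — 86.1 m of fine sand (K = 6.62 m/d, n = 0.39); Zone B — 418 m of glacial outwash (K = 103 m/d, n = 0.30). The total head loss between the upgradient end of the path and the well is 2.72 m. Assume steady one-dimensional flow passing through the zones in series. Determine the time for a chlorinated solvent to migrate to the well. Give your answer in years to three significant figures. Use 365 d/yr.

2.73 years

Steady 1-D flow in series ⇒ the Darcy flux q is identical in every zone and the zone head losses add (resistances L/K in series).
Σ(L/K) = 86.1/6.62 + 418/103 = 13.01 + 4.058 = 17.06 d
q = ΔH / Σ(L/K) = 2.72 / 17.06 = 0.1594 m/d (same in every zone)
Zone A: v = q/n = 0.1594/0.39 = 0.4087 m/d → t_A = 86.1/0.4087 = 210.7 d
Zone B: v = q/n = 0.1594/0.30 = 0.5313 m/d → t_B = 418/0.5313 = 786.7 d
Total t = 210.7 + 786.7 = 997.4 d
   = 997.4 / 365 = 2.73 yr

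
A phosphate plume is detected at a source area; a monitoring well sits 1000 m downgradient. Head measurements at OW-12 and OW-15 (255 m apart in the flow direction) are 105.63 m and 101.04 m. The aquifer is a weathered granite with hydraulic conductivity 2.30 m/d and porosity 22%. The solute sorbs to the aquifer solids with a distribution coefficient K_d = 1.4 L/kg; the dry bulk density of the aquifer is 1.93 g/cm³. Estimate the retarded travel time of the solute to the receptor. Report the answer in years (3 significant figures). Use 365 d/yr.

Hydraulic gradient i = (105.63 − 101.04) / 255 = 4.59 / 255 = 0.01800
Darcy flux q = K·i = 2.30 × 0.01800 = 0.04140 m/d
Seepage velocity v = q / n = 0.04140 / 0.22 = 0.1882 m/d
Retardation R = 1 + ρ_b·K_d/n = 1 + 1.93×1.4/0.22 = 13.28
Contaminant velocity v_c = v/R = 0.1882/13.28 = 0.01417 m/d
t = L/v_c = 1000/0.01417 = 70580 d
   = 70580/365 = 193 yr

193 years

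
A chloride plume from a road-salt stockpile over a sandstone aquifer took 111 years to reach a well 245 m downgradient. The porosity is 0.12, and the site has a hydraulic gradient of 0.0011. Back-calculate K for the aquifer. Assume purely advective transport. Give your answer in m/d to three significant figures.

t = 111 years = 40520 d
v = L / t = 245 / 40520 = 0.006047 m/d
K = v · n / i = 0.006047 × 0.12 / 0.0011 = 0.660 m/d

0.660 m/d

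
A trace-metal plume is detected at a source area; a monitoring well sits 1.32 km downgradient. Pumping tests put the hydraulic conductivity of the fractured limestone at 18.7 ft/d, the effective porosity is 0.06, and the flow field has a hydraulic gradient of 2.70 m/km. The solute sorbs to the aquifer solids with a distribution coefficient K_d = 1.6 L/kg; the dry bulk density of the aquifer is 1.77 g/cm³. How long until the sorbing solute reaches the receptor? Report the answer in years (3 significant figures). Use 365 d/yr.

680 years

K = 18.7 ft/d × 0.3048 = 5.700 m/d
Darcy flux q = K·i = 5.700 × 0.0027 = 0.01539 m/d
v = Ki/n = 5.700·0.0027/0.06 = 0.2565 m/d
Retardation R = 1 + ρ_b·K_d/n = 1 + 1.77×1.6/0.06 = 48.20
Contaminant velocity v_c = v/R = 0.2565/48.20 = 0.005321 m/d
L = 1.32 km = 1320 m
t = L/v_c = 1320/0.005321 = 248100 d
   = 248100/365 = 680 yr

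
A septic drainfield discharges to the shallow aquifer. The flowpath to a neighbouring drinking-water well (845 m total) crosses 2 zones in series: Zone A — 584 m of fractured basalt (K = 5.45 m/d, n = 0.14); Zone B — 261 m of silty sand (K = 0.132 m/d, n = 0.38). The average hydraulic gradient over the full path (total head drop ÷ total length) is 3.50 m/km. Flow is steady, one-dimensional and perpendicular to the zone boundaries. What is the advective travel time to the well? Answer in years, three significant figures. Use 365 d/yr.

349 years

Continuity: the same q passes through each zone, so ΔH = q·Σ(L_j/K_j) — the zones act as resistances in series.
Σ(L/K) = 584/5.45 + 261/0.132 = 107.2 + 1977 = 2084 d
K_eq = L_total / Σ(L/K) = 845 / 2084 = 0.4054 m/d
q = K_eq · i = 0.4054 × 0.0035 = 0.001419 m/d (same in every zone)
Zone A: v = q/n = 0.001419/0.14 = 0.01013 m/d → t_A = 584/0.01013 = 57620 d
Zone B: v = q/n = 0.001419/0.38 = 0.003734 m/d → t_B = 261/0.003734 = 69900 d
Total t = 57620 + 69900 = 127500 d
   = 127500 / 365 = 349 yr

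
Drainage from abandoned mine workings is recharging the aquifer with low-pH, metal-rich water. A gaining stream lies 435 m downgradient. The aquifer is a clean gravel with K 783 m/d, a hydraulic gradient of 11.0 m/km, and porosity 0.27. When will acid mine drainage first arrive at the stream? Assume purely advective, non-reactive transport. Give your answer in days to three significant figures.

q = Ki = 783 × 0.011 = 8.613 m/d
v_s = q/n_e = 8.613/0.27 = 31.90 m/d
t = L / v = 435 / 31.90 = 13.64 d

13.6 days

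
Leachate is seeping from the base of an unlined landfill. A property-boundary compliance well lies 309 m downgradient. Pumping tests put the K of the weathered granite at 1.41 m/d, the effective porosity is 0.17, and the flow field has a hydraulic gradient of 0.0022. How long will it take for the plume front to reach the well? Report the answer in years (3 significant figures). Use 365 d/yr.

q = Ki = 1.41 × 0.0022 = 0.003102 m/d
Average linear velocity = 0.003102 / 0.17 = 0.01825 m/d
t = L / v = 309 / 0.01825 = 16930 d
   = 16930 / 365 = 46.4 yr

46.4 years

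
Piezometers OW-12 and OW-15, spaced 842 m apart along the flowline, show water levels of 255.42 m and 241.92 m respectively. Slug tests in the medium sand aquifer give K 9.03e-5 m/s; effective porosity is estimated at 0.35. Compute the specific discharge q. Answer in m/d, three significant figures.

Hydraulic gradient i = (255.42 − 241.92) / 842 = 13.50 / 842 = 0.01603
K = 9.03e-5 m/s × 86400 s/d = 7.802 m/d
Specific discharge q = 7.802 × 0.01603 = 0.1251 m/d

0.125 m/d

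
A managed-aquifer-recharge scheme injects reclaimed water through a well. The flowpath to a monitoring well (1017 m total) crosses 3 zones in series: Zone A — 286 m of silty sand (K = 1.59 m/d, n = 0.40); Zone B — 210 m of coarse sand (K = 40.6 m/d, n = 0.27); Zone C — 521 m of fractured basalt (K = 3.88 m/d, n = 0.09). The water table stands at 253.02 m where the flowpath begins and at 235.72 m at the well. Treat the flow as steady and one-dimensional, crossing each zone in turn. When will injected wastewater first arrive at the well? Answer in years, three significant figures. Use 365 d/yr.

11.0 years

Total head drop ΔH = 253.02 − 235.72 = 17.30 m
Continuity: the same q passes through each zone, so ΔH = q·Σ(L_j/K_j) — the zones act as resistances in series.
Σ(L/K) = 286/1.59 + 210/40.6 + 521/3.88 = 179.9 + 5.172 + 134.3 = 319.3 d
q = ΔH / Σ(L/K) = 17.30 / 319.3 = 0.05418 m/d (same in every zone)
Zone A: v = q/n = 0.05418/0.40 = 0.1354 m/d → t_A = 286/0.1354 = 2112 d
Zone B: v = q/n = 0.05418/0.27 = 0.2007 m/d → t_B = 210/0.2007 = 1047 d
Zone C: v = q/n = 0.05418/0.09 = 0.6020 m/d → t_C = 521/0.6020 = 865.5 d
Total t = 2112 + 1047 + 865.5 = 4024 d
   = 4024 / 365 = 11.0 yr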